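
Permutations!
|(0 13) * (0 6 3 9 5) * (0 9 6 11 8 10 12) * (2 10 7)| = 8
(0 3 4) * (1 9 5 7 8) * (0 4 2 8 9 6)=(0 3 2 8 1 6)(5 7 9)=[3, 6, 8, 2, 4, 7, 0, 9, 1, 5]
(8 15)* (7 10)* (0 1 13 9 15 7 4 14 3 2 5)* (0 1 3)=(0 3 2 5 1 13 9 15 8 7 10 4 14)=[3, 13, 5, 2, 14, 1, 6, 10, 7, 15, 4, 11, 12, 9, 0, 8]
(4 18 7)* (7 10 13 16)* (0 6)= (0 6)(4 18 10 13 16 7)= [6, 1, 2, 3, 18, 5, 0, 4, 8, 9, 13, 11, 12, 16, 14, 15, 7, 17, 10]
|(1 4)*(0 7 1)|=4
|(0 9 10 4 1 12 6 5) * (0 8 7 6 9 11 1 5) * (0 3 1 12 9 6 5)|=|(0 11 12 6 3 1 9 10 4)(5 8 7)|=9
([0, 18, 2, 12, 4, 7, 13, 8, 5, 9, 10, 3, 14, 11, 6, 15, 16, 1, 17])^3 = [0, 1, 2, 6, 4, 5, 3, 7, 8, 9, 10, 14, 13, 12, 11, 15, 16, 17, 18]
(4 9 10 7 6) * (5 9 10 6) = (4 10 7 5 9 6) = [0, 1, 2, 3, 10, 9, 4, 5, 8, 6, 7]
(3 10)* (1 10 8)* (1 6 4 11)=[0, 10, 2, 8, 11, 5, 4, 7, 6, 9, 3, 1]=(1 10 3 8 6 4 11)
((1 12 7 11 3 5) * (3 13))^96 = ((1 12 7 11 13 3 5))^96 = (1 3 11 12 5 13 7)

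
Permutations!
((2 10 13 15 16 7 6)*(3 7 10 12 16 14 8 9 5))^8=(2 9 10 7 14 12 5 13 6 8 16 3 15)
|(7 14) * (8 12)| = |(7 14)(8 12)| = 2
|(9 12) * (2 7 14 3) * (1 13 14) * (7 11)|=14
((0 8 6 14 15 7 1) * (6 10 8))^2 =((0 6 14 15 7 1)(8 10))^2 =(0 14 7)(1 6 15)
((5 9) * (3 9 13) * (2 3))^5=(13)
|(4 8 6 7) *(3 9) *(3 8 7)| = |(3 9 8 6)(4 7)| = 4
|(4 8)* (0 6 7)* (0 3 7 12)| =6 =|(0 6 12)(3 7)(4 8)|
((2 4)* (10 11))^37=(2 4)(10 11)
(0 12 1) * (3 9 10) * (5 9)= (0 12 1)(3 5 9 10)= [12, 0, 2, 5, 4, 9, 6, 7, 8, 10, 3, 11, 1]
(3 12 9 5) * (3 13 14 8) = (3 12 9 5 13 14 8) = [0, 1, 2, 12, 4, 13, 6, 7, 3, 5, 10, 11, 9, 14, 8]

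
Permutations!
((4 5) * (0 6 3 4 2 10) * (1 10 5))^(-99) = ((0 6 3 4 1 10)(2 5))^(-99) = (0 4)(1 6)(2 5)(3 10)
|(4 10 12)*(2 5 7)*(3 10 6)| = 15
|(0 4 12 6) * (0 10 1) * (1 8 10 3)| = |(0 4 12 6 3 1)(8 10)| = 6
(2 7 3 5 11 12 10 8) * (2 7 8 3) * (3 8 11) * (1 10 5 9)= (1 10 8 7 2 11 12 5 3 9)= [0, 10, 11, 9, 4, 3, 6, 2, 7, 1, 8, 12, 5]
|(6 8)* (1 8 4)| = 4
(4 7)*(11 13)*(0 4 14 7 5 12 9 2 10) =[4, 1, 10, 3, 5, 12, 6, 14, 8, 2, 0, 13, 9, 11, 7] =(0 4 5 12 9 2 10)(7 14)(11 13)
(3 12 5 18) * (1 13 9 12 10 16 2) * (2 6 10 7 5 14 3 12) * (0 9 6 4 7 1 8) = (0 9 2 8)(1 13 6 10 16 4 7 5 18 12 14 3) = [9, 13, 8, 1, 7, 18, 10, 5, 0, 2, 16, 11, 14, 6, 3, 15, 4, 17, 12]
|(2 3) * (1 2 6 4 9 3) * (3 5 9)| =6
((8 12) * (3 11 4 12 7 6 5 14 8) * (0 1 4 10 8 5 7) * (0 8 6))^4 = (14)(0 3 7 12 6 4 10 1 11)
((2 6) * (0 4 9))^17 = (0 9 4)(2 6)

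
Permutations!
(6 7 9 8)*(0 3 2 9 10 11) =(0 3 2 9 8 6 7 10 11) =[3, 1, 9, 2, 4, 5, 7, 10, 6, 8, 11, 0]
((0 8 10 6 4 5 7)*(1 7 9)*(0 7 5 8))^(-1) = (1 9 5)(4 6 10 8)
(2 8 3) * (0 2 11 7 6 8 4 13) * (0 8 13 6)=(0 2 4 6 13 8 3 11 7)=[2, 1, 4, 11, 6, 5, 13, 0, 3, 9, 10, 7, 12, 8]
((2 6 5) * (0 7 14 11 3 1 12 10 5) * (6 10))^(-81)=((0 7 14 11 3 1 12 6)(2 10 5))^(-81)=(0 6 12 1 3 11 14 7)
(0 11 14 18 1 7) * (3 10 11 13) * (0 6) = (0 13 3 10 11 14 18 1 7 6) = [13, 7, 2, 10, 4, 5, 0, 6, 8, 9, 11, 14, 12, 3, 18, 15, 16, 17, 1]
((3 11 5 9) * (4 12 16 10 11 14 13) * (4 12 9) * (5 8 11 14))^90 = (16)(3 4)(5 9)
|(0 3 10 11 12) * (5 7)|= |(0 3 10 11 12)(5 7)|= 10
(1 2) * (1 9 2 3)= (1 3)(2 9)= [0, 3, 9, 1, 4, 5, 6, 7, 8, 2]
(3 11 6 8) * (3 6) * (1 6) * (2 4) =(1 6 8)(2 4)(3 11) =[0, 6, 4, 11, 2, 5, 8, 7, 1, 9, 10, 3]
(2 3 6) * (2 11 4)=[0, 1, 3, 6, 2, 5, 11, 7, 8, 9, 10, 4]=(2 3 6 11 4)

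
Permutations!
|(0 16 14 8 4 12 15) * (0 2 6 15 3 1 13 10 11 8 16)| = |(1 13 10 11 8 4 12 3)(2 6 15)(14 16)| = 24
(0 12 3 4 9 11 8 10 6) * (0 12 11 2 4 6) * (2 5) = (0 11 8 10)(2 4 9 5)(3 6 12) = [11, 1, 4, 6, 9, 2, 12, 7, 10, 5, 0, 8, 3]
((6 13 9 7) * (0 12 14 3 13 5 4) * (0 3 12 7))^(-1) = ((0 7 6 5 4 3 13 9)(12 14))^(-1) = (0 9 13 3 4 5 6 7)(12 14)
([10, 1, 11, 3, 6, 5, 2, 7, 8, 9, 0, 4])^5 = (0 10)(2 11 4 6)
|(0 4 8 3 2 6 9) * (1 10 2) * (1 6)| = 6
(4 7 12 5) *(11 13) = (4 7 12 5)(11 13) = [0, 1, 2, 3, 7, 4, 6, 12, 8, 9, 10, 13, 5, 11]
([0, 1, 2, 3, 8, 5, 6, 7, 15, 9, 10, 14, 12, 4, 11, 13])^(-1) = [0, 1, 2, 3, 13, 5, 6, 7, 4, 9, 10, 14, 12, 15, 11, 8]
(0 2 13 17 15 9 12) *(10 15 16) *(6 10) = [2, 1, 13, 3, 4, 5, 10, 7, 8, 12, 15, 11, 0, 17, 14, 9, 6, 16] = (0 2 13 17 16 6 10 15 9 12)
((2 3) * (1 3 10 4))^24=(1 4 10 2 3)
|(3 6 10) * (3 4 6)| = |(4 6 10)| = 3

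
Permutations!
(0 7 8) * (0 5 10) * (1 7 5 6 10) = [5, 7, 2, 3, 4, 1, 10, 8, 6, 9, 0] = (0 5 1 7 8 6 10)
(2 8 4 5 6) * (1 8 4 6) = (1 8 6 2 4 5) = [0, 8, 4, 3, 5, 1, 2, 7, 6]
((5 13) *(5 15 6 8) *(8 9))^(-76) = ((5 13 15 6 9 8))^(-76) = (5 15 9)(6 8 13)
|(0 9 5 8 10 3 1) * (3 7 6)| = |(0 9 5 8 10 7 6 3 1)| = 9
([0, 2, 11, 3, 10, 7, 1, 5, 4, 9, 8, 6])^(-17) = (1 6 11 2)(4 10 8)(5 7)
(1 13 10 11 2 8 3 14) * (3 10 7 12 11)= (1 13 7 12 11 2 8 10 3 14)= [0, 13, 8, 14, 4, 5, 6, 12, 10, 9, 3, 2, 11, 7, 1]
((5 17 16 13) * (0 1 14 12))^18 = (0 14)(1 12)(5 16)(13 17)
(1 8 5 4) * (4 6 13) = (1 8 5 6 13 4) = [0, 8, 2, 3, 1, 6, 13, 7, 5, 9, 10, 11, 12, 4]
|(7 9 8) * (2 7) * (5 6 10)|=|(2 7 9 8)(5 6 10)|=12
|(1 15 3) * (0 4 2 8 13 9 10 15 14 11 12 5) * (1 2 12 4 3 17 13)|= 10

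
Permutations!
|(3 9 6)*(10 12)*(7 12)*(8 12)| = |(3 9 6)(7 8 12 10)| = 12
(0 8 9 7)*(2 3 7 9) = (9)(0 8 2 3 7) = [8, 1, 3, 7, 4, 5, 6, 0, 2, 9]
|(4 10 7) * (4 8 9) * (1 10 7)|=4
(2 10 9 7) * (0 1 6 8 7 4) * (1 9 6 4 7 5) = (0 9 7 2 10 6 8 5 1 4) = [9, 4, 10, 3, 0, 1, 8, 2, 5, 7, 6]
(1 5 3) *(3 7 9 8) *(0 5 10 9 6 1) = (0 5 7 6 1 10 9 8 3) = [5, 10, 2, 0, 4, 7, 1, 6, 3, 8, 9]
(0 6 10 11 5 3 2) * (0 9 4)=(0 6 10 11 5 3 2 9 4)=[6, 1, 9, 2, 0, 3, 10, 7, 8, 4, 11, 5]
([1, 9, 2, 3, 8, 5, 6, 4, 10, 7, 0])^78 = [1, 9, 2, 3, 8, 5, 6, 4, 10, 7, 0]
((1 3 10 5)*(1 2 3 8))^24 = ((1 8)(2 3 10 5))^24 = (10)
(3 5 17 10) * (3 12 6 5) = [0, 1, 2, 3, 4, 17, 5, 7, 8, 9, 12, 11, 6, 13, 14, 15, 16, 10] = (5 17 10 12 6)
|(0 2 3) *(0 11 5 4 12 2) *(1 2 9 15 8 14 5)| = 28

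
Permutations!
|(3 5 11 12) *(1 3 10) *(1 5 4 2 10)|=8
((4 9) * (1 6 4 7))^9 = (1 7 9 4 6)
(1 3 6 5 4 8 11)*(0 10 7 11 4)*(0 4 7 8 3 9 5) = (0 10 8 7 11 1 9 5 4 3 6) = [10, 9, 2, 6, 3, 4, 0, 11, 7, 5, 8, 1]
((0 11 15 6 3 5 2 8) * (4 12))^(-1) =((0 11 15 6 3 5 2 8)(4 12))^(-1) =(0 8 2 5 3 6 15 11)(4 12)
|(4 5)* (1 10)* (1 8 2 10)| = 6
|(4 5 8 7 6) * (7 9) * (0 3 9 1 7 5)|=9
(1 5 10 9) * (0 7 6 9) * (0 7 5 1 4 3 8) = [5, 1, 2, 8, 3, 10, 9, 6, 0, 4, 7] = (0 5 10 7 6 9 4 3 8)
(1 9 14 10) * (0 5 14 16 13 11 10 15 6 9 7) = (0 5 14 15 6 9 16 13 11 10 1 7) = [5, 7, 2, 3, 4, 14, 9, 0, 8, 16, 1, 10, 12, 11, 15, 6, 13]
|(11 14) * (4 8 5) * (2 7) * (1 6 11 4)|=|(1 6 11 14 4 8 5)(2 7)|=14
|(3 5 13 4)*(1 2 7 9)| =4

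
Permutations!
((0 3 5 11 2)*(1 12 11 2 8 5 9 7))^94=(0 1 5 9 11)(2 7 8 3 12)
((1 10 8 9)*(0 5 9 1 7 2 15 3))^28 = (15)(1 10 8)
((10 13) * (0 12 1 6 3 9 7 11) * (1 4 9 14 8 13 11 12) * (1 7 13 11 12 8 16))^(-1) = (0 11 8 7)(1 16 14 3 6)(4 12 10 13 9)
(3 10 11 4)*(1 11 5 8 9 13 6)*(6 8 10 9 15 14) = (1 11 4 3 9 13 8 15 14 6)(5 10) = [0, 11, 2, 9, 3, 10, 1, 7, 15, 13, 5, 4, 12, 8, 6, 14]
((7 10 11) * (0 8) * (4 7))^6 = (4 10)(7 11) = ((0 8)(4 7 10 11))^6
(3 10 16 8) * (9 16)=(3 10 9 16 8)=[0, 1, 2, 10, 4, 5, 6, 7, 3, 16, 9, 11, 12, 13, 14, 15, 8]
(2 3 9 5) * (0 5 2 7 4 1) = (0 5 7 4 1)(2 3 9) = [5, 0, 3, 9, 1, 7, 6, 4, 8, 2]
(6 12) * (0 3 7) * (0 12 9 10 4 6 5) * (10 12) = (0 3 7 10 4 6 9 12 5) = [3, 1, 2, 7, 6, 0, 9, 10, 8, 12, 4, 11, 5]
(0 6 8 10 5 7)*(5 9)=(0 6 8 10 9 5 7)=[6, 1, 2, 3, 4, 7, 8, 0, 10, 5, 9]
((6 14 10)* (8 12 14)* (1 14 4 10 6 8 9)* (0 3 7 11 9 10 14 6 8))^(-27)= (0 1 7 10 9 3 6 11)(4 14 8 12)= ((0 3 7 11 9 1 6 10)(4 14 8 12))^(-27)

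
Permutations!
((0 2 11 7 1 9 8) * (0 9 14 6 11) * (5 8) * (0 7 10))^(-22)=(0 7 14 11)(1 6 10 2)(5 9 8)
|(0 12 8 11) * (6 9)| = 4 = |(0 12 8 11)(6 9)|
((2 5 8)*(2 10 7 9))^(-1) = ((2 5 8 10 7 9))^(-1) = (2 9 7 10 8 5)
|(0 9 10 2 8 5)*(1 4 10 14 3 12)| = |(0 9 14 3 12 1 4 10 2 8 5)| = 11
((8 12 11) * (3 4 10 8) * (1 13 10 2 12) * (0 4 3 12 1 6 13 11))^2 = (0 2 11)(1 12 4)(6 10)(8 13)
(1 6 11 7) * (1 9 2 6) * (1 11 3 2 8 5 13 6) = (1 11 7 9 8 5 13 6 3 2) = [0, 11, 1, 2, 4, 13, 3, 9, 5, 8, 10, 7, 12, 6]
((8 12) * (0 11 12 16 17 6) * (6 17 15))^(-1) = ((17)(0 11 12 8 16 15 6))^(-1) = (17)(0 6 15 16 8 12 11)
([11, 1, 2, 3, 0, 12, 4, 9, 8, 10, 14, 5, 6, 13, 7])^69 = (0 12)(4 5)(6 11)(7 9 10 14)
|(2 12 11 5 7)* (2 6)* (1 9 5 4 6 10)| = |(1 9 5 7 10)(2 12 11 4 6)| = 5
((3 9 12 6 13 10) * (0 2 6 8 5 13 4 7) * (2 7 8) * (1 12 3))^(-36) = ((0 7)(1 12 2 6 4 8 5 13 10)(3 9))^(-36) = (13)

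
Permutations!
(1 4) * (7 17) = [0, 4, 2, 3, 1, 5, 6, 17, 8, 9, 10, 11, 12, 13, 14, 15, 16, 7] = (1 4)(7 17)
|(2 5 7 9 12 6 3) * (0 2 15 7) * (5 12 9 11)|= |(0 2 12 6 3 15 7 11 5)|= 9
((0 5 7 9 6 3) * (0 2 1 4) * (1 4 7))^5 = (0 6 5 3 1 2 7 4 9)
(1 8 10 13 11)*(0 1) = [1, 8, 2, 3, 4, 5, 6, 7, 10, 9, 13, 0, 12, 11] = (0 1 8 10 13 11)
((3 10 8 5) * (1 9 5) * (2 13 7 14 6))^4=((1 9 5 3 10 8)(2 13 7 14 6))^4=(1 10 5)(2 6 14 7 13)(3 9 8)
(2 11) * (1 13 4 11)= (1 13 4 11 2)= [0, 13, 1, 3, 11, 5, 6, 7, 8, 9, 10, 2, 12, 4]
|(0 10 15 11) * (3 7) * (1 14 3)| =|(0 10 15 11)(1 14 3 7)| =4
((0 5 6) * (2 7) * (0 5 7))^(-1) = ((0 7 2)(5 6))^(-1) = (0 2 7)(5 6)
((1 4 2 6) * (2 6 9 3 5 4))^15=(1 2 9 3 5 4 6)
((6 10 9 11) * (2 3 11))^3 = ((2 3 11 6 10 9))^3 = (2 6)(3 10)(9 11)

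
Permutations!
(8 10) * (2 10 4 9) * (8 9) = (2 10 9)(4 8) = [0, 1, 10, 3, 8, 5, 6, 7, 4, 2, 9]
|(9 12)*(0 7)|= 2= |(0 7)(9 12)|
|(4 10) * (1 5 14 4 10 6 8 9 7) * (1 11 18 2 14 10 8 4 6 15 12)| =|(1 5 10 8 9 7 11 18 2 14 6 4 15 12)| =14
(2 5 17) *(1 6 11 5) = (1 6 11 5 17 2) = [0, 6, 1, 3, 4, 17, 11, 7, 8, 9, 10, 5, 12, 13, 14, 15, 16, 2]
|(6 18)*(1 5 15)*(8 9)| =|(1 5 15)(6 18)(8 9)| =6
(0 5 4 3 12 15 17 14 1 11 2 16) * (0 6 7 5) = (1 11 2 16 6 7 5 4 3 12 15 17 14) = [0, 11, 16, 12, 3, 4, 7, 5, 8, 9, 10, 2, 15, 13, 1, 17, 6, 14]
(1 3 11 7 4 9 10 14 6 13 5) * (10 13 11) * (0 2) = (0 2)(1 3 10 14 6 11 7 4 9 13 5) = [2, 3, 0, 10, 9, 1, 11, 4, 8, 13, 14, 7, 12, 5, 6]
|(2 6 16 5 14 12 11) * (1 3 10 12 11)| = 12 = |(1 3 10 12)(2 6 16 5 14 11)|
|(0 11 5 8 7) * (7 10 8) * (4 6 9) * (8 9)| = |(0 11 5 7)(4 6 8 10 9)| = 20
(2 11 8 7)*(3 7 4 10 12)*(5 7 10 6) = (2 11 8 4 6 5 7)(3 10 12) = [0, 1, 11, 10, 6, 7, 5, 2, 4, 9, 12, 8, 3]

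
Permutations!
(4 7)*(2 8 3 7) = (2 8 3 7 4) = [0, 1, 8, 7, 2, 5, 6, 4, 3]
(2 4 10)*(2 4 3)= (2 3)(4 10)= [0, 1, 3, 2, 10, 5, 6, 7, 8, 9, 4]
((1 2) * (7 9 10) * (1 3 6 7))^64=(1 2 3 6 7 9 10)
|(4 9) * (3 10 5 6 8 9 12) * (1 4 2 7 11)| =12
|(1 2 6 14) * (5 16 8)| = 12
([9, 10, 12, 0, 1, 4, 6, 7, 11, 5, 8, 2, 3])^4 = (0 1 2 9 10 12 5 8 3 4 11)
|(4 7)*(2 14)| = |(2 14)(4 7)| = 2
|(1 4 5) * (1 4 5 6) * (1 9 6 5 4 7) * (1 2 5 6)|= |(1 4 6 9)(2 5 7)|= 12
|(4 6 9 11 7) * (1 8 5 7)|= 8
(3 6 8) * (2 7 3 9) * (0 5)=(0 5)(2 7 3 6 8 9)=[5, 1, 7, 6, 4, 0, 8, 3, 9, 2]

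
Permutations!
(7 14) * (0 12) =(0 12)(7 14) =[12, 1, 2, 3, 4, 5, 6, 14, 8, 9, 10, 11, 0, 13, 7]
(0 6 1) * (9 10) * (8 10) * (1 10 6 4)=(0 4 1)(6 10 9 8)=[4, 0, 2, 3, 1, 5, 10, 7, 6, 8, 9]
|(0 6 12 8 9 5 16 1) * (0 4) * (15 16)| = 10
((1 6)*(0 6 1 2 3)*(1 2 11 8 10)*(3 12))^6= ((0 6 11 8 10 1 2 12 3))^6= (0 2 8)(1 11 3)(6 12 10)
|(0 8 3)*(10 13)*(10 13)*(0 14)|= 4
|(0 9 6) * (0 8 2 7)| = 6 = |(0 9 6 8 2 7)|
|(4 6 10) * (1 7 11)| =3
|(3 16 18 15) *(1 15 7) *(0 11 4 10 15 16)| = 12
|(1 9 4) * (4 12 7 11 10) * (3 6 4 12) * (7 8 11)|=20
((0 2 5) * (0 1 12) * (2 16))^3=(0 5)(1 16)(2 12)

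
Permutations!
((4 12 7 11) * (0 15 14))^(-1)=(0 14 15)(4 11 7 12)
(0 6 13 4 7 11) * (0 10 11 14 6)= (4 7 14 6 13)(10 11)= [0, 1, 2, 3, 7, 5, 13, 14, 8, 9, 11, 10, 12, 4, 6]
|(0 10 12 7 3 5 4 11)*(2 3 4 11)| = |(0 10 12 7 4 2 3 5 11)| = 9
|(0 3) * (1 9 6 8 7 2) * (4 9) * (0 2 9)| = |(0 3 2 1 4)(6 8 7 9)| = 20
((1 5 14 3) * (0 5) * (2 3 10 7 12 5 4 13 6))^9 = ((0 4 13 6 2 3 1)(5 14 10 7 12))^9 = (0 13 2 1 4 6 3)(5 12 7 10 14)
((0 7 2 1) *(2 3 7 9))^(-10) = ((0 9 2 1)(3 7))^(-10) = (0 2)(1 9)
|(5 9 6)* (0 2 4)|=|(0 2 4)(5 9 6)|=3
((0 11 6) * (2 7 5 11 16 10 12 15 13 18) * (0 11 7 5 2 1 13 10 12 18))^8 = (18)(2 7 5)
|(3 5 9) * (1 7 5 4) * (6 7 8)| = 8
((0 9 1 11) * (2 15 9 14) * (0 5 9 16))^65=(16)(1 11 5 9)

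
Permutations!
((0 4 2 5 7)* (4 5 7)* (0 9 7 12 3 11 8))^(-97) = ((0 5 4 2 12 3 11 8)(7 9))^(-97) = (0 8 11 3 12 2 4 5)(7 9)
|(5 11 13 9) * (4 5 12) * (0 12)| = |(0 12 4 5 11 13 9)| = 7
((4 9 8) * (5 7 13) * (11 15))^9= (11 15)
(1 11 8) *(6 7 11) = [0, 6, 2, 3, 4, 5, 7, 11, 1, 9, 10, 8] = (1 6 7 11 8)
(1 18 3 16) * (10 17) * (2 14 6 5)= [0, 18, 14, 16, 4, 2, 5, 7, 8, 9, 17, 11, 12, 13, 6, 15, 1, 10, 3]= (1 18 3 16)(2 14 6 5)(10 17)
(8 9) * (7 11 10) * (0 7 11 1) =(0 7 1)(8 9)(10 11) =[7, 0, 2, 3, 4, 5, 6, 1, 9, 8, 11, 10]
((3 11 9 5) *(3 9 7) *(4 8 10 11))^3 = (3 10)(4 11)(5 9)(7 8)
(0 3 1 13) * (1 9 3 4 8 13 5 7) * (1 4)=(0 1 5 7 4 8 13)(3 9)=[1, 5, 2, 9, 8, 7, 6, 4, 13, 3, 10, 11, 12, 0]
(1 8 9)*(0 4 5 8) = (0 4 5 8 9 1) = [4, 0, 2, 3, 5, 8, 6, 7, 9, 1]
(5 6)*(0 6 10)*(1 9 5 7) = [6, 9, 2, 3, 4, 10, 7, 1, 8, 5, 0] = (0 6 7 1 9 5 10)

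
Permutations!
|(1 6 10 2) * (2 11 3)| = 6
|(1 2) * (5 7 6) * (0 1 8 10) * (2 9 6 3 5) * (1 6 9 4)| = 30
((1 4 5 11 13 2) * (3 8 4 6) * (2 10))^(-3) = (1 13 4 6 10 5 3 2 11 8)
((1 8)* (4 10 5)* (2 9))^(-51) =((1 8)(2 9)(4 10 5))^(-51) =(10)(1 8)(2 9)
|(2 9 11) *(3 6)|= |(2 9 11)(3 6)|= 6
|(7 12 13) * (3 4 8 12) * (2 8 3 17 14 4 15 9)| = |(2 8 12 13 7 17 14 4 3 15 9)| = 11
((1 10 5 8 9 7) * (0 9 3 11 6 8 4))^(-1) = ((0 9 7 1 10 5 4)(3 11 6 8))^(-1) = (0 4 5 10 1 7 9)(3 8 6 11)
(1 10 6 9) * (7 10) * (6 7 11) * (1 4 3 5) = (1 11 6 9 4 3 5)(7 10) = [0, 11, 2, 5, 3, 1, 9, 10, 8, 4, 7, 6]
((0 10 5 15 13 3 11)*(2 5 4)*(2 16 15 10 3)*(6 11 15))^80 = (0 13 10 6 3 2 4 11 15 5 16)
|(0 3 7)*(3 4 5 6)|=6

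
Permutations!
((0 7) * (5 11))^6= ((0 7)(5 11))^6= (11)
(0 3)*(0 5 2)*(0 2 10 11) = (0 3 5 10 11) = [3, 1, 2, 5, 4, 10, 6, 7, 8, 9, 11, 0]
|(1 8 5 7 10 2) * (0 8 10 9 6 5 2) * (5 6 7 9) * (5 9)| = |(0 8 2 1 10)(7 9)| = 10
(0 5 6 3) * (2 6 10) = (0 5 10 2 6 3) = [5, 1, 6, 0, 4, 10, 3, 7, 8, 9, 2]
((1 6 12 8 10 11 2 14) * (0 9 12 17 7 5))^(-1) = ((0 9 12 8 10 11 2 14 1 6 17 7 5))^(-1) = (0 5 7 17 6 1 14 2 11 10 8 12 9)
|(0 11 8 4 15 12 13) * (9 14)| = |(0 11 8 4 15 12 13)(9 14)| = 14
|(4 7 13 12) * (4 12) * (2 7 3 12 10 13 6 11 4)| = 9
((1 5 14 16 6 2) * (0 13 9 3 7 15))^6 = (16)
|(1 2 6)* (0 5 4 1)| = 6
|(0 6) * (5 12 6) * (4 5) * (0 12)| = |(0 4 5)(6 12)| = 6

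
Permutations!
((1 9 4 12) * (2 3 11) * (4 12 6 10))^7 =(1 9 12)(2 3 11)(4 6 10)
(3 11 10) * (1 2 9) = (1 2 9)(3 11 10) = [0, 2, 9, 11, 4, 5, 6, 7, 8, 1, 3, 10]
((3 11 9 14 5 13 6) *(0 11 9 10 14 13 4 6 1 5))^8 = (14)(1 5 4 6 3 9 13)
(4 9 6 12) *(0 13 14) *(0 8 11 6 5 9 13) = (4 13 14 8 11 6 12)(5 9) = [0, 1, 2, 3, 13, 9, 12, 7, 11, 5, 10, 6, 4, 14, 8]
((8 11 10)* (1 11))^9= (1 11 10 8)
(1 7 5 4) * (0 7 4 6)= (0 7 5 6)(1 4)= [7, 4, 2, 3, 1, 6, 0, 5]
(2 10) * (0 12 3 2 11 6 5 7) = (0 12 3 2 10 11 6 5 7) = [12, 1, 10, 2, 4, 7, 5, 0, 8, 9, 11, 6, 3]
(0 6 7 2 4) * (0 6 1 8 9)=(0 1 8 9)(2 4 6 7)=[1, 8, 4, 3, 6, 5, 7, 2, 9, 0]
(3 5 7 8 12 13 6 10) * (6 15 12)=(3 5 7 8 6 10)(12 13 15)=[0, 1, 2, 5, 4, 7, 10, 8, 6, 9, 3, 11, 13, 15, 14, 12]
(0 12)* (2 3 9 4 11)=(0 12)(2 3 9 4 11)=[12, 1, 3, 9, 11, 5, 6, 7, 8, 4, 10, 2, 0]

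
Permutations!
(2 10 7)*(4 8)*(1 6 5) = [0, 6, 10, 3, 8, 1, 5, 2, 4, 9, 7] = (1 6 5)(2 10 7)(4 8)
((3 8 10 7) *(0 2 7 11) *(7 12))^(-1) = (0 11 10 8 3 7 12 2)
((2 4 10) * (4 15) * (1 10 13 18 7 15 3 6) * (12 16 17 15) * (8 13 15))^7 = ((1 10 2 3 6)(4 15)(7 12 16 17 8 13 18))^7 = (18)(1 2 6 10 3)(4 15)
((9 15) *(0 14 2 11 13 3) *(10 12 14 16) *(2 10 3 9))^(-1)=((0 16 3)(2 11 13 9 15)(10 12 14))^(-1)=(0 3 16)(2 15 9 13 11)(10 14 12)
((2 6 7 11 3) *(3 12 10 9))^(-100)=((2 6 7 11 12 10 9 3))^(-100)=(2 12)(3 11)(6 10)(7 9)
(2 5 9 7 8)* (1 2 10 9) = (1 2 5)(7 8 10 9) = [0, 2, 5, 3, 4, 1, 6, 8, 10, 7, 9]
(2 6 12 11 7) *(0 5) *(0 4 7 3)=[5, 1, 6, 0, 7, 4, 12, 2, 8, 9, 10, 3, 11]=(0 5 4 7 2 6 12 11 3)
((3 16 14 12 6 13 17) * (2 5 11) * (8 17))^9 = ((2 5 11)(3 16 14 12 6 13 8 17))^9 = (3 16 14 12 6 13 8 17)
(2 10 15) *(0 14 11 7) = [14, 1, 10, 3, 4, 5, 6, 0, 8, 9, 15, 7, 12, 13, 11, 2] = (0 14 11 7)(2 10 15)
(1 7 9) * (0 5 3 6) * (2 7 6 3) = [5, 6, 7, 3, 4, 2, 0, 9, 8, 1] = (0 5 2 7 9 1 6)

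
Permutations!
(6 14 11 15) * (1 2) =(1 2)(6 14 11 15) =[0, 2, 1, 3, 4, 5, 14, 7, 8, 9, 10, 15, 12, 13, 11, 6]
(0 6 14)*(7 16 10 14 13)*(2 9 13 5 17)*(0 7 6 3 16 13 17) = [3, 1, 9, 16, 4, 0, 5, 13, 8, 17, 14, 11, 12, 6, 7, 15, 10, 2] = (0 3 16 10 14 7 13 6 5)(2 9 17)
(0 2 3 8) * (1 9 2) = (0 1 9 2 3 8) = [1, 9, 3, 8, 4, 5, 6, 7, 0, 2]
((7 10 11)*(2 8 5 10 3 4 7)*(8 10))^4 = ((2 10 11)(3 4 7)(5 8))^4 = (2 10 11)(3 4 7)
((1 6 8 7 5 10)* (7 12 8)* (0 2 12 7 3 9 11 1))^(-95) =(0 8 10 12 5 2 7)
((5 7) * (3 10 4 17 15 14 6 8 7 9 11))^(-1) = ((3 10 4 17 15 14 6 8 7 5 9 11))^(-1) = (3 11 9 5 7 8 6 14 15 17 4 10)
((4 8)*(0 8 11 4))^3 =((0 8)(4 11))^3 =(0 8)(4 11)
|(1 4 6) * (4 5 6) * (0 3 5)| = |(0 3 5 6 1)| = 5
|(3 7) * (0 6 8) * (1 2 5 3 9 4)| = |(0 6 8)(1 2 5 3 7 9 4)| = 21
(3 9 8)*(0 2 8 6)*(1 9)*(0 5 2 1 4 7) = (0 1 9 6 5 2 8 3 4 7) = [1, 9, 8, 4, 7, 2, 5, 0, 3, 6]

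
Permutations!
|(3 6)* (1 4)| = |(1 4)(3 6)| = 2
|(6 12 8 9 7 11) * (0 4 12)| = |(0 4 12 8 9 7 11 6)| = 8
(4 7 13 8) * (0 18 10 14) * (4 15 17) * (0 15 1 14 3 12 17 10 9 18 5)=[5, 14, 2, 12, 7, 0, 6, 13, 1, 18, 3, 11, 17, 8, 15, 10, 16, 4, 9]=(0 5)(1 14 15 10 3 12 17 4 7 13 8)(9 18)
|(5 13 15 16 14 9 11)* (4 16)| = |(4 16 14 9 11 5 13 15)| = 8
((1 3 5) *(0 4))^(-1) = ((0 4)(1 3 5))^(-1) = (0 4)(1 5 3)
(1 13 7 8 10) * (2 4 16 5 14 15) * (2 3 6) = (1 13 7 8 10)(2 4 16 5 14 15 3 6) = [0, 13, 4, 6, 16, 14, 2, 8, 10, 9, 1, 11, 12, 7, 15, 3, 5]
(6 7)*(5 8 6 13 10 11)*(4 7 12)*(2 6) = (2 6 12 4 7 13 10 11 5 8) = [0, 1, 6, 3, 7, 8, 12, 13, 2, 9, 11, 5, 4, 10]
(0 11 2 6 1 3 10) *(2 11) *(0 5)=(11)(0 2 6 1 3 10 5)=[2, 3, 6, 10, 4, 0, 1, 7, 8, 9, 5, 11]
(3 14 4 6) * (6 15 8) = (3 14 4 15 8 6) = [0, 1, 2, 14, 15, 5, 3, 7, 6, 9, 10, 11, 12, 13, 4, 8]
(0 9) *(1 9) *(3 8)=(0 1 9)(3 8)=[1, 9, 2, 8, 4, 5, 6, 7, 3, 0]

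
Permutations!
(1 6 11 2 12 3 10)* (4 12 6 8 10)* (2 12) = (1 8 10)(2 6 11 12 3 4) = [0, 8, 6, 4, 2, 5, 11, 7, 10, 9, 1, 12, 3]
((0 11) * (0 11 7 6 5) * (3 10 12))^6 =(12)(0 6)(5 7)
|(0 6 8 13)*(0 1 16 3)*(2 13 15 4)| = |(0 6 8 15 4 2 13 1 16 3)| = 10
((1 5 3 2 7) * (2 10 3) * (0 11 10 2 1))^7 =((0 11 10 3 2 7)(1 5))^7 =(0 11 10 3 2 7)(1 5)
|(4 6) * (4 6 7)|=2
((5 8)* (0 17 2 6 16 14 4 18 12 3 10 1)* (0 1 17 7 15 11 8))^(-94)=((0 7 15 11 8 5)(2 6 16 14 4 18 12 3 10 17))^(-94)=(0 15 8)(2 12 16 10 4)(3 14 17 18 6)(5 7 11)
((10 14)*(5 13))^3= ((5 13)(10 14))^3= (5 13)(10 14)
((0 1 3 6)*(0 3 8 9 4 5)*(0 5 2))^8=(0 8 4)(1 9 2)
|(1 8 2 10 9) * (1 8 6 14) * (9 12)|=|(1 6 14)(2 10 12 9 8)|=15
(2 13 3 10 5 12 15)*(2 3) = (2 13)(3 10 5 12 15) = [0, 1, 13, 10, 4, 12, 6, 7, 8, 9, 5, 11, 15, 2, 14, 3]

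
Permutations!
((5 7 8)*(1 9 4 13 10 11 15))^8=(1 9 4 13 10 11 15)(5 8 7)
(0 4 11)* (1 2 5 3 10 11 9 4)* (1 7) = (0 7 1 2 5 3 10 11)(4 9) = [7, 2, 5, 10, 9, 3, 6, 1, 8, 4, 11, 0]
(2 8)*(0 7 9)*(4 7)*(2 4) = (0 2 8 4 7 9) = [2, 1, 8, 3, 7, 5, 6, 9, 4, 0]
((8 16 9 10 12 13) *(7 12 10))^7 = ((7 12 13 8 16 9))^7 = (7 12 13 8 16 9)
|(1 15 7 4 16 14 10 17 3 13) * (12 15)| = 11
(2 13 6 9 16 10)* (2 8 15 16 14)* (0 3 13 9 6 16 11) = (0 3 13 16 10 8 15 11)(2 9 14) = [3, 1, 9, 13, 4, 5, 6, 7, 15, 14, 8, 0, 12, 16, 2, 11, 10]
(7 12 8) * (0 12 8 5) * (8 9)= (0 12 5)(7 9 8)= [12, 1, 2, 3, 4, 0, 6, 9, 7, 8, 10, 11, 5]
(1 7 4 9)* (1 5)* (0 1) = [1, 7, 2, 3, 9, 0, 6, 4, 8, 5] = (0 1 7 4 9 5)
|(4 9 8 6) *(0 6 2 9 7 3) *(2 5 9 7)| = 6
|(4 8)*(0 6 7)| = 6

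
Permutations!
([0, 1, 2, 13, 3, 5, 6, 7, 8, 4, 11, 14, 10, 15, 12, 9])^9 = [0, 1, 2, 4, 9, 5, 6, 7, 8, 15, 11, 14, 10, 3, 12, 13]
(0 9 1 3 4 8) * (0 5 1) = (0 9)(1 3 4 8 5) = [9, 3, 2, 4, 8, 1, 6, 7, 5, 0]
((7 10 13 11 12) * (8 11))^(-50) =(7 11 13)(8 10 12)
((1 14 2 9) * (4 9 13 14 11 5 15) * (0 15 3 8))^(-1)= (0 8 3 5 11 1 9 4 15)(2 14 13)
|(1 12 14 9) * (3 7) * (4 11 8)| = |(1 12 14 9)(3 7)(4 11 8)| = 12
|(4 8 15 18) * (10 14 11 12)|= 4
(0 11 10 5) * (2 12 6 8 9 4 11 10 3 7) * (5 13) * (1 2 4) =[10, 2, 12, 7, 11, 0, 8, 4, 9, 1, 13, 3, 6, 5] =(0 10 13 5)(1 2 12 6 8 9)(3 7 4 11)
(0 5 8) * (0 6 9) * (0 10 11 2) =(0 5 8 6 9 10 11 2) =[5, 1, 0, 3, 4, 8, 9, 7, 6, 10, 11, 2]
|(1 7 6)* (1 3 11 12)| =6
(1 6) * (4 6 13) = (1 13 4 6) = [0, 13, 2, 3, 6, 5, 1, 7, 8, 9, 10, 11, 12, 4]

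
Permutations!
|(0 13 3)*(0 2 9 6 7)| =7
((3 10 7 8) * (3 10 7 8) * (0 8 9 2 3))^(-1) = ((0 8 10 9 2 3 7))^(-1) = (0 7 3 2 9 10 8)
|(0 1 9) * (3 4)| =6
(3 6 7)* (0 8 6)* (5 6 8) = (8)(0 5 6 7 3) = [5, 1, 2, 0, 4, 6, 7, 3, 8]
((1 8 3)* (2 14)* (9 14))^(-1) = ((1 8 3)(2 9 14))^(-1) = (1 3 8)(2 14 9)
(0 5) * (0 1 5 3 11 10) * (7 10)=(0 3 11 7 10)(1 5)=[3, 5, 2, 11, 4, 1, 6, 10, 8, 9, 0, 7]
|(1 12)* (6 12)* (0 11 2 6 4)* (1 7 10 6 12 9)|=|(0 11 2 12 7 10 6 9 1 4)|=10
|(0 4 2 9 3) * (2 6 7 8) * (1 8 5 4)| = 12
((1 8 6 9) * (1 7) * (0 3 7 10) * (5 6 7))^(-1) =(0 10 9 6 5 3)(1 7 8)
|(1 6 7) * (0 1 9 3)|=|(0 1 6 7 9 3)|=6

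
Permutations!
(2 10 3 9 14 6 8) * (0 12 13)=(0 12 13)(2 10 3 9 14 6 8)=[12, 1, 10, 9, 4, 5, 8, 7, 2, 14, 3, 11, 13, 0, 6]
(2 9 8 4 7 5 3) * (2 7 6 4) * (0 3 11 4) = [3, 1, 9, 7, 6, 11, 0, 5, 2, 8, 10, 4] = (0 3 7 5 11 4 6)(2 9 8)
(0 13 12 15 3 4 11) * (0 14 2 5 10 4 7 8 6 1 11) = (0 13 12 15 3 7 8 6 1 11 14 2 5 10 4) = [13, 11, 5, 7, 0, 10, 1, 8, 6, 9, 4, 14, 15, 12, 2, 3]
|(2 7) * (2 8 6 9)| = |(2 7 8 6 9)| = 5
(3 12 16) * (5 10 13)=(3 12 16)(5 10 13)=[0, 1, 2, 12, 4, 10, 6, 7, 8, 9, 13, 11, 16, 5, 14, 15, 3]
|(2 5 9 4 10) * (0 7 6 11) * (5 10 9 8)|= |(0 7 6 11)(2 10)(4 9)(5 8)|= 4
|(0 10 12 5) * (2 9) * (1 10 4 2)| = 8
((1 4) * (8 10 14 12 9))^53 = (1 4)(8 12 10 9 14)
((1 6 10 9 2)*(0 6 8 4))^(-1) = (0 4 8 1 2 9 10 6) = ((0 6 10 9 2 1 8 4))^(-1)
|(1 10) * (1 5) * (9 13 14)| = |(1 10 5)(9 13 14)| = 3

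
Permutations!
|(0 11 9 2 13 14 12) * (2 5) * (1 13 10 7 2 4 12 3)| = |(0 11 9 5 4 12)(1 13 14 3)(2 10 7)| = 12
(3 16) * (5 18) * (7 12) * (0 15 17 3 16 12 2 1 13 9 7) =(0 15 17 3 12)(1 13 9 7 2)(5 18) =[15, 13, 1, 12, 4, 18, 6, 2, 8, 7, 10, 11, 0, 9, 14, 17, 16, 3, 5]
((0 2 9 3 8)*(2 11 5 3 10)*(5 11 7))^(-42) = (11)(0 3 7 8 5)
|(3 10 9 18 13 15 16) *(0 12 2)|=|(0 12 2)(3 10 9 18 13 15 16)|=21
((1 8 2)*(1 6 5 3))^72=((1 8 2 6 5 3))^72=(8)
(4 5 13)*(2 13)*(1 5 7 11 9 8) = (1 5 2 13 4 7 11 9 8) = [0, 5, 13, 3, 7, 2, 6, 11, 1, 8, 10, 9, 12, 4]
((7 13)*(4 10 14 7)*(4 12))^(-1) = (4 12 13 7 14 10)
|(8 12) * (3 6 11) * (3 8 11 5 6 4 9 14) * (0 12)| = 4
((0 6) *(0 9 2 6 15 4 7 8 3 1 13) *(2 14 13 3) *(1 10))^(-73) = ((0 15 4 7 8 2 6 9 14 13)(1 3 10))^(-73) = (0 9 8 15 14 2 4 13 6 7)(1 10 3)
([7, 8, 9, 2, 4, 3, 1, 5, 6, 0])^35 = (0 9 2 3 5 7)(1 6 8)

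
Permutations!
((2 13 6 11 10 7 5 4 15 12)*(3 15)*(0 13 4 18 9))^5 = ((0 13 6 11 10 7 5 18 9)(2 4 3 15 12))^5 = (0 7 13 5 6 18 11 9 10)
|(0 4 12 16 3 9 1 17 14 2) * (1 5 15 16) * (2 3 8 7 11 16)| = |(0 4 12 1 17 14 3 9 5 15 2)(7 11 16 8)| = 44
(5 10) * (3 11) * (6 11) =(3 6 11)(5 10) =[0, 1, 2, 6, 4, 10, 11, 7, 8, 9, 5, 3]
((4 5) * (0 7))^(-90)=(7)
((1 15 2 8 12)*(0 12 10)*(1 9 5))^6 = ((0 12 9 5 1 15 2 8 10))^6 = (0 2 5)(1 12 8)(9 10 15)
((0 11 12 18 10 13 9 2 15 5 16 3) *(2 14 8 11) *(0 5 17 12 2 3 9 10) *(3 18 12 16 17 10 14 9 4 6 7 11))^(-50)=((0 18)(2 15 10 13 14 8 3 5 17 16 4 6 7 11))^(-50)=(18)(2 3 7 14 4 10 17)(5 11 8 6 13 16 15)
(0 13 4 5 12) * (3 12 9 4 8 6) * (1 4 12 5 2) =[13, 4, 1, 5, 2, 9, 3, 7, 6, 12, 10, 11, 0, 8] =(0 13 8 6 3 5 9 12)(1 4 2)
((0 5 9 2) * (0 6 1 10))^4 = (0 6 5 1 9 10 2)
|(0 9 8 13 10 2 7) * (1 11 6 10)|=|(0 9 8 13 1 11 6 10 2 7)|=10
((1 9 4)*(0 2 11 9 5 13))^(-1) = (0 13 5 1 4 9 11 2)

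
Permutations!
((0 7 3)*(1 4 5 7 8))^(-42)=((0 8 1 4 5 7 3))^(-42)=(8)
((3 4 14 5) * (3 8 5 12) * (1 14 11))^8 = ((1 14 12 3 4 11)(5 8))^8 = (1 12 4)(3 11 14)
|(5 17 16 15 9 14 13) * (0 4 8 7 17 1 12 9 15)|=6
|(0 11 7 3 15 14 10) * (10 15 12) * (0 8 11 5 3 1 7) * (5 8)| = 12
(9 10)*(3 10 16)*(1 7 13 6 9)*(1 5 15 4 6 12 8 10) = (1 7 13 12 8 10 5 15 4 6 9 16 3) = [0, 7, 2, 1, 6, 15, 9, 13, 10, 16, 5, 11, 8, 12, 14, 4, 3]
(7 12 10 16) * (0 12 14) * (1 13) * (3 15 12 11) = [11, 13, 2, 15, 4, 5, 6, 14, 8, 9, 16, 3, 10, 1, 0, 12, 7] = (0 11 3 15 12 10 16 7 14)(1 13)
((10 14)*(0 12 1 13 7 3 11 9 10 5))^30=((0 12 1 13 7 3 11 9 10 14 5))^30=(0 10 3 1 5 9 7 12 14 11 13)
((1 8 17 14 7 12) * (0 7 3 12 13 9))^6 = ((0 7 13 9)(1 8 17 14 3 12))^6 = (17)(0 13)(7 9)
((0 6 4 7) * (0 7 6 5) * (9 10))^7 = (0 5)(4 6)(9 10)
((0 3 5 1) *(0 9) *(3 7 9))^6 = ((0 7 9)(1 3 5))^6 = (9)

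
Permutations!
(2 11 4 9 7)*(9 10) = (2 11 4 10 9 7) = [0, 1, 11, 3, 10, 5, 6, 2, 8, 7, 9, 4]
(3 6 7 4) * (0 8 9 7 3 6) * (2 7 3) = (0 8 9 3)(2 7 4 6) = [8, 1, 7, 0, 6, 5, 2, 4, 9, 3]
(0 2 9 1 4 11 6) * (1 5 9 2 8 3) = [8, 4, 2, 1, 11, 9, 0, 7, 3, 5, 10, 6] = (0 8 3 1 4 11 6)(5 9)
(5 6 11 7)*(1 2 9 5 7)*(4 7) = (1 2 9 5 6 11)(4 7) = [0, 2, 9, 3, 7, 6, 11, 4, 8, 5, 10, 1]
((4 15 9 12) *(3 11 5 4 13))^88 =(15)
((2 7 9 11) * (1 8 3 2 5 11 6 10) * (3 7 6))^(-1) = ((1 8 7 9 3 2 6 10)(5 11))^(-1) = (1 10 6 2 3 9 7 8)(5 11)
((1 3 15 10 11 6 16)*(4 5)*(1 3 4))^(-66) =(16)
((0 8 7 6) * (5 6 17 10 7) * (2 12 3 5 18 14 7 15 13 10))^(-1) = (0 6 5 3 12 2 17 7 14 18 8)(10 13 15)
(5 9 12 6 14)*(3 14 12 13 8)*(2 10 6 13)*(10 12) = (2 12 13 8 3 14 5 9)(6 10) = [0, 1, 12, 14, 4, 9, 10, 7, 3, 2, 6, 11, 13, 8, 5]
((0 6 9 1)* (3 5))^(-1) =(0 1 9 6)(3 5)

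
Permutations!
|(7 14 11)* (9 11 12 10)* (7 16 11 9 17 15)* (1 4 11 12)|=|(1 4 11 16 12 10 17 15 7 14)|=10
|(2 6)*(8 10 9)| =|(2 6)(8 10 9)| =6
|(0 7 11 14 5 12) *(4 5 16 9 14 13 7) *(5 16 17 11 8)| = 12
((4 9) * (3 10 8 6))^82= ((3 10 8 6)(4 9))^82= (3 8)(6 10)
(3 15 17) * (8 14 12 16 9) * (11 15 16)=(3 16 9 8 14 12 11 15 17)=[0, 1, 2, 16, 4, 5, 6, 7, 14, 8, 10, 15, 11, 13, 12, 17, 9, 3]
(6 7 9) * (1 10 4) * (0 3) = (0 3)(1 10 4)(6 7 9) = [3, 10, 2, 0, 1, 5, 7, 9, 8, 6, 4]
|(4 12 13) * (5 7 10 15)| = |(4 12 13)(5 7 10 15)| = 12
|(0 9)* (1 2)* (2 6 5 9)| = 6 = |(0 2 1 6 5 9)|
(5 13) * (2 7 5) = [0, 1, 7, 3, 4, 13, 6, 5, 8, 9, 10, 11, 12, 2] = (2 7 5 13)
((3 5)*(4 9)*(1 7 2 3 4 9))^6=((9)(1 7 2 3 5 4))^6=(9)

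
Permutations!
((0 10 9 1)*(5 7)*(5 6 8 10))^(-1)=((0 5 7 6 8 10 9 1))^(-1)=(0 1 9 10 8 6 7 5)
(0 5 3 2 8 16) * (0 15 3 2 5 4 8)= (0 4 8 16 15 3 5 2)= [4, 1, 0, 5, 8, 2, 6, 7, 16, 9, 10, 11, 12, 13, 14, 3, 15]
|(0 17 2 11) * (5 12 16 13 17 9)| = 9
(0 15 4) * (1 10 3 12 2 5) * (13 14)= (0 15 4)(1 10 3 12 2 5)(13 14)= [15, 10, 5, 12, 0, 1, 6, 7, 8, 9, 3, 11, 2, 14, 13, 4]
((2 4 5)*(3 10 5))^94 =((2 4 3 10 5))^94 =(2 5 10 3 4)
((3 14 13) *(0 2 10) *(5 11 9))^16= (0 2 10)(3 14 13)(5 11 9)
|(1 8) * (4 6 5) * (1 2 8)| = 6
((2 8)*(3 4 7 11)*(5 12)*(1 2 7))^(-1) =(1 4 3 11 7 8 2)(5 12)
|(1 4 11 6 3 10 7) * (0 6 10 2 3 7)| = 14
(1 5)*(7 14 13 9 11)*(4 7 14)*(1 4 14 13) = [0, 5, 2, 3, 7, 4, 6, 14, 8, 11, 10, 13, 12, 9, 1] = (1 5 4 7 14)(9 11 13)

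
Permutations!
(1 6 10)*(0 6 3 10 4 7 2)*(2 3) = [6, 2, 0, 10, 7, 5, 4, 3, 8, 9, 1] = (0 6 4 7 3 10 1 2)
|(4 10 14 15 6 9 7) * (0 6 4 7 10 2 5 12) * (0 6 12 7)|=11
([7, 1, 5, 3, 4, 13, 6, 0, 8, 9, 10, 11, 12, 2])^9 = [7, 1, 2, 3, 4, 5, 6, 0, 8, 9, 10, 11, 12, 13]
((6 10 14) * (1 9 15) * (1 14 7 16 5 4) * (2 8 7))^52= (1 6 7)(2 5 15)(4 14 8)(9 10 16)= ((1 9 15 14 6 10 2 8 7 16 5 4))^52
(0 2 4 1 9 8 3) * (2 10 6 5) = [10, 9, 4, 0, 1, 2, 5, 7, 3, 8, 6] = (0 10 6 5 2 4 1 9 8 3)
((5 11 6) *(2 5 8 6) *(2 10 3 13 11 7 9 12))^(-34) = ((2 5 7 9 12)(3 13 11 10)(6 8))^(-34) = (2 5 7 9 12)(3 11)(10 13)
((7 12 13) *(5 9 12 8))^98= (5 12 7)(8 9 13)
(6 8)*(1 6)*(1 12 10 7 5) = (1 6 8 12 10 7 5) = [0, 6, 2, 3, 4, 1, 8, 5, 12, 9, 7, 11, 10]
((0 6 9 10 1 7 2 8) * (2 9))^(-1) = (0 8 2 6)(1 10 9 7)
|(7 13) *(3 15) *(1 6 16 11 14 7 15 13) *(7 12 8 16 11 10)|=|(1 6 11 14 12 8 16 10 7)(3 13 15)|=9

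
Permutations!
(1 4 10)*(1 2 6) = [0, 4, 6, 3, 10, 5, 1, 7, 8, 9, 2] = (1 4 10 2 6)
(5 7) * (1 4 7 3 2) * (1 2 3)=[0, 4, 2, 3, 7, 1, 6, 5]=(1 4 7 5)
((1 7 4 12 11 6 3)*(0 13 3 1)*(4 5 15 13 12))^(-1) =((0 12 11 6 1 7 5 15 13 3))^(-1) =(0 3 13 15 5 7 1 6 11 12)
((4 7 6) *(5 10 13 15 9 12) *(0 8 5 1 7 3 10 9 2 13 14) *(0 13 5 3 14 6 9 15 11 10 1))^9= ((0 8 3 1 7 9 12)(2 5 15)(4 14 13 11 10 6))^9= (15)(0 3 7 12 8 1 9)(4 11)(6 13)(10 14)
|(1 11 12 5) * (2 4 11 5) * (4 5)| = 6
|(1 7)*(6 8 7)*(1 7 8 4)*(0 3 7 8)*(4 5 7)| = |(0 3 4 1 6 5 7 8)| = 8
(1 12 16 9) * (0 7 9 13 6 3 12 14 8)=(0 7 9 1 14 8)(3 12 16 13 6)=[7, 14, 2, 12, 4, 5, 3, 9, 0, 1, 10, 11, 16, 6, 8, 15, 13]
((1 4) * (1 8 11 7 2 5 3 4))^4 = ((2 5 3 4 8 11 7))^4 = (2 8 5 11 3 7 4)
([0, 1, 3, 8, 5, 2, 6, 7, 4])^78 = (2 4 3 5 8)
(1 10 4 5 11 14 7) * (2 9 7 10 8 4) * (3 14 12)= (1 8 4 5 11 12 3 14 10 2 9 7)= [0, 8, 9, 14, 5, 11, 6, 1, 4, 7, 2, 12, 3, 13, 10]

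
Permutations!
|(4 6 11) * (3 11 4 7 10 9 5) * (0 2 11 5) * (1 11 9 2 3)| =18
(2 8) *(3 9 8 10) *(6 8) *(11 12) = (2 10 3 9 6 8)(11 12) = [0, 1, 10, 9, 4, 5, 8, 7, 2, 6, 3, 12, 11]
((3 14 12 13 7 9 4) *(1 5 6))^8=(1 6 5)(3 14 12 13 7 9 4)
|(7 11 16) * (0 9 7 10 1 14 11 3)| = |(0 9 7 3)(1 14 11 16 10)| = 20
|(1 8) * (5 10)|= |(1 8)(5 10)|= 2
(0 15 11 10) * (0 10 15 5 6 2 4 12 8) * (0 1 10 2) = (0 5 6)(1 10 2 4 12 8)(11 15) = [5, 10, 4, 3, 12, 6, 0, 7, 1, 9, 2, 15, 8, 13, 14, 11]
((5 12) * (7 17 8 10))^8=((5 12)(7 17 8 10))^8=(17)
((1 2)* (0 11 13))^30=((0 11 13)(1 2))^30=(13)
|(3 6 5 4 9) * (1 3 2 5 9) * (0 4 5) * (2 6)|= |(0 4 1 3 2)(6 9)|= 10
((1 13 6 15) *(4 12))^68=((1 13 6 15)(4 12))^68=(15)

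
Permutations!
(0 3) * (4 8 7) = (0 3)(4 8 7) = [3, 1, 2, 0, 8, 5, 6, 4, 7]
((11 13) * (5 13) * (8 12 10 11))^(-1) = (5 11 10 12 8 13)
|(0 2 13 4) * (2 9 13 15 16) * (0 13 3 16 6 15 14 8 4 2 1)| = 10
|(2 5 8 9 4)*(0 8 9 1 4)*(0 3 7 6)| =10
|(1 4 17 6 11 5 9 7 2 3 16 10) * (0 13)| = |(0 13)(1 4 17 6 11 5 9 7 2 3 16 10)| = 12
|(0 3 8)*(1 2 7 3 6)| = |(0 6 1 2 7 3 8)| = 7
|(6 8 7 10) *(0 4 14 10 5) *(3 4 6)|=|(0 6 8 7 5)(3 4 14 10)|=20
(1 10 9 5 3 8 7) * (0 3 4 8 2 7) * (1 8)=(0 3 2 7 8)(1 10 9 5 4)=[3, 10, 7, 2, 1, 4, 6, 8, 0, 5, 9]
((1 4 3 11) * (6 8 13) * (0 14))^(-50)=((0 14)(1 4 3 11)(6 8 13))^(-50)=(14)(1 3)(4 11)(6 8 13)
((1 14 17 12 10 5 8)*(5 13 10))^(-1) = ((1 14 17 12 5 8)(10 13))^(-1) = (1 8 5 12 17 14)(10 13)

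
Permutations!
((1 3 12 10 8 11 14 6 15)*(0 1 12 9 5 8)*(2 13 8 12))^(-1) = (0 10 12 5 9 3 1)(2 15 6 14 11 8 13)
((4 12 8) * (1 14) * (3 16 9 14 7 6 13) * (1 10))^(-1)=(1 10 14 9 16 3 13 6 7)(4 8 12)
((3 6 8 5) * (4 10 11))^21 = (11)(3 6 8 5)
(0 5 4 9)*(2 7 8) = (0 5 4 9)(2 7 8) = [5, 1, 7, 3, 9, 4, 6, 8, 2, 0]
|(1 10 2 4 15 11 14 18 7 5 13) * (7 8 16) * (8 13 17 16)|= |(1 10 2 4 15 11 14 18 13)(5 17 16 7)|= 36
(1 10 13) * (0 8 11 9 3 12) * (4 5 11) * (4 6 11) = (0 8 6 11 9 3 12)(1 10 13)(4 5) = [8, 10, 2, 12, 5, 4, 11, 7, 6, 3, 13, 9, 0, 1]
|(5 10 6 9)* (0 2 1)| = |(0 2 1)(5 10 6 9)| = 12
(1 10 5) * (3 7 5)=(1 10 3 7 5)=[0, 10, 2, 7, 4, 1, 6, 5, 8, 9, 3]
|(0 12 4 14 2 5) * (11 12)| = |(0 11 12 4 14 2 5)| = 7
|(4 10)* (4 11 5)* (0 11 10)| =|(0 11 5 4)| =4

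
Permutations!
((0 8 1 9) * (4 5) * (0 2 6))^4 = ((0 8 1 9 2 6)(4 5))^4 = (0 2 1)(6 9 8)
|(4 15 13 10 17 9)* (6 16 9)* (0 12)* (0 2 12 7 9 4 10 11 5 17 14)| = |(0 7 9 10 14)(2 12)(4 15 13 11 5 17 6 16)| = 40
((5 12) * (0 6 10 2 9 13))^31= (0 6 10 2 9 13)(5 12)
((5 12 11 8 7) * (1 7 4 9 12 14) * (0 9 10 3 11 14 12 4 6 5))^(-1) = (0 7 1 14 12 5 6 8 11 3 10 4 9) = ((0 9 4 10 3 11 8 6 5 12 14 1 7))^(-1)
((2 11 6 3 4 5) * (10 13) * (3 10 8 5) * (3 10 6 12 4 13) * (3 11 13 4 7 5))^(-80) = (13) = ((2 13 8 3 4 10 11 12 7 5))^(-80)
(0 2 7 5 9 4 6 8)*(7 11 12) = (0 2 11 12 7 5 9 4 6 8) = [2, 1, 11, 3, 6, 9, 8, 5, 0, 4, 10, 12, 7]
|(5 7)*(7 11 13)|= |(5 11 13 7)|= 4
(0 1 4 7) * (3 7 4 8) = (0 1 8 3 7) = [1, 8, 2, 7, 4, 5, 6, 0, 3]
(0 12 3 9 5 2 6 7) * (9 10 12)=[9, 1, 6, 10, 4, 2, 7, 0, 8, 5, 12, 11, 3]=(0 9 5 2 6 7)(3 10 12)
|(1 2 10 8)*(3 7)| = 4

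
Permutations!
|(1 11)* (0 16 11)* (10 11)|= |(0 16 10 11 1)|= 5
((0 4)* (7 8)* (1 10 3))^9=((0 4)(1 10 3)(7 8))^9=(10)(0 4)(7 8)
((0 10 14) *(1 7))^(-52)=(0 14 10)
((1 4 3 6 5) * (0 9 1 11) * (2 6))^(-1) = (0 11 5 6 2 3 4 1 9)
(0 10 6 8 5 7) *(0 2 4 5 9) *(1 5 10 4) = (0 4 10 6 8 9)(1 5 7 2) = [4, 5, 1, 3, 10, 7, 8, 2, 9, 0, 6]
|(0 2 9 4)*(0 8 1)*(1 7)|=7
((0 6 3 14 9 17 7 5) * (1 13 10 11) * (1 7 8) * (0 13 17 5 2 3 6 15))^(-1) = ((0 15)(1 17 8)(2 3 14 9 5 13 10 11 7))^(-1) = (0 15)(1 8 17)(2 7 11 10 13 5 9 14 3)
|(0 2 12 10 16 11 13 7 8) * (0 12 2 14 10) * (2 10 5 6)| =12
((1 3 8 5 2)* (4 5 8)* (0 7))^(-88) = (8)(1 4 2 3 5)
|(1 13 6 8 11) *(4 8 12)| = |(1 13 6 12 4 8 11)| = 7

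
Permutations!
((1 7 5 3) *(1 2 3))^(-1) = (1 5 7)(2 3)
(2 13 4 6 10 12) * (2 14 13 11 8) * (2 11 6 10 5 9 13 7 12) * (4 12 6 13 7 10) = (2 13 12 14 10)(5 9 7 6)(8 11) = [0, 1, 13, 3, 4, 9, 5, 6, 11, 7, 2, 8, 14, 12, 10]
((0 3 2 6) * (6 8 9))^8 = ((0 3 2 8 9 6))^8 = (0 2 9)(3 8 6)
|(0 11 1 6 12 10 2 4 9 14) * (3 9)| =11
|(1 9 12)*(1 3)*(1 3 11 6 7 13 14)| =8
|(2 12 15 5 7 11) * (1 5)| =|(1 5 7 11 2 12 15)| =7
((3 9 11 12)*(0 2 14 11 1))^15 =((0 2 14 11 12 3 9 1))^15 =(0 1 9 3 12 11 14 2)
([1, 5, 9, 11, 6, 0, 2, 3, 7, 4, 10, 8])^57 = (2 9 4 6)(3 11 8 7)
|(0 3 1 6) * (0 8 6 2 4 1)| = 6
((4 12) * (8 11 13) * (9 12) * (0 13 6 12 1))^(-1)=((0 13 8 11 6 12 4 9 1))^(-1)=(0 1 9 4 12 6 11 8 13)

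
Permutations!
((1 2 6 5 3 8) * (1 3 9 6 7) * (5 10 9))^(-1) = (1 7 2)(3 8)(6 9 10)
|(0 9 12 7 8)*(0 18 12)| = 4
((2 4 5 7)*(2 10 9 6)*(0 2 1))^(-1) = ((0 2 4 5 7 10 9 6 1))^(-1) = (0 1 6 9 10 7 5 4 2)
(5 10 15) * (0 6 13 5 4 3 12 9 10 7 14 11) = (0 6 13 5 7 14 11)(3 12 9 10 15 4) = [6, 1, 2, 12, 3, 7, 13, 14, 8, 10, 15, 0, 9, 5, 11, 4]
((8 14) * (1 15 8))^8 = ((1 15 8 14))^8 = (15)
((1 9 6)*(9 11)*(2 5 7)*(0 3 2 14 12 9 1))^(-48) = ((0 3 2 5 7 14 12 9 6)(1 11))^(-48) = (0 12 5)(2 6 14)(3 9 7)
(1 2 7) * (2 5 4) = (1 5 4 2 7) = [0, 5, 7, 3, 2, 4, 6, 1]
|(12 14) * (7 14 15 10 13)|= |(7 14 12 15 10 13)|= 6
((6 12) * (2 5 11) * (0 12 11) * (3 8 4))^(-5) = (0 12 6 11 2 5)(3 8 4)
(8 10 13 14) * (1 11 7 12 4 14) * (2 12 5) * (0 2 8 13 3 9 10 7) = [2, 11, 12, 9, 14, 8, 6, 5, 7, 10, 3, 0, 4, 1, 13] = (0 2 12 4 14 13 1 11)(3 9 10)(5 8 7)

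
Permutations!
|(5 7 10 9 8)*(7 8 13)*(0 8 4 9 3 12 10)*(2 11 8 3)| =12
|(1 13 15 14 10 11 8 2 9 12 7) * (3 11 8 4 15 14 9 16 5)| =|(1 13 14 10 8 2 16 5 3 11 4 15 9 12 7)| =15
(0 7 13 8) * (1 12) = (0 7 13 8)(1 12) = [7, 12, 2, 3, 4, 5, 6, 13, 0, 9, 10, 11, 1, 8]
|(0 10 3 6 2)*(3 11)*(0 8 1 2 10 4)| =12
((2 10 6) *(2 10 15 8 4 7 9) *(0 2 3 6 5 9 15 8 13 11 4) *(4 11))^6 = ((0 2 8)(3 6 10 5 9)(4 7 15 13))^6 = (3 6 10 5 9)(4 15)(7 13)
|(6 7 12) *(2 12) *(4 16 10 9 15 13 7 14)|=|(2 12 6 14 4 16 10 9 15 13 7)|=11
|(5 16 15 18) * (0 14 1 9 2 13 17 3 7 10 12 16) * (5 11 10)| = 30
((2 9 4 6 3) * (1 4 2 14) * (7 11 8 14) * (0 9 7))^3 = ((0 9 2 7 11 8 14 1 4 6 3))^3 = (0 7 14 6 9 11 1 3 2 8 4)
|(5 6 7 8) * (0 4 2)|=|(0 4 2)(5 6 7 8)|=12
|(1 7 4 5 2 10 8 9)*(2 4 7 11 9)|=6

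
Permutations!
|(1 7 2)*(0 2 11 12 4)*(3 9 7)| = |(0 2 1 3 9 7 11 12 4)| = 9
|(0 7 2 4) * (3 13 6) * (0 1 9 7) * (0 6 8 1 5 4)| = |(0 6 3 13 8 1 9 7 2)(4 5)| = 18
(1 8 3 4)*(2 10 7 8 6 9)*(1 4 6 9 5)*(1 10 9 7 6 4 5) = (1 7 8 3 4 5 10 6)(2 9) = [0, 7, 9, 4, 5, 10, 1, 8, 3, 2, 6]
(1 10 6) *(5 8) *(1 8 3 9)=[0, 10, 2, 9, 4, 3, 8, 7, 5, 1, 6]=(1 10 6 8 5 3 9)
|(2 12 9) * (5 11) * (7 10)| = |(2 12 9)(5 11)(7 10)| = 6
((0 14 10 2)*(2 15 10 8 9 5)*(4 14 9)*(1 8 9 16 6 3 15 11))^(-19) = (0 4 15 2 8 3 5 1 6 9 11 16 14 10)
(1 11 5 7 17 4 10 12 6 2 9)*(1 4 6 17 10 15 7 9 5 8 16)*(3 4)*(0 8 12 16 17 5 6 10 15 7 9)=[8, 11, 6, 4, 7, 0, 2, 15, 17, 3, 16, 12, 5, 13, 14, 9, 1, 10]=(0 8 17 10 16 1 11 12 5)(2 6)(3 4 7 15 9)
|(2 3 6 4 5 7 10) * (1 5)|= |(1 5 7 10 2 3 6 4)|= 8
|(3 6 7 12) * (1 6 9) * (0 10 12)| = 8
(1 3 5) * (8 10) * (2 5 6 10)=(1 3 6 10 8 2 5)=[0, 3, 5, 6, 4, 1, 10, 7, 2, 9, 8]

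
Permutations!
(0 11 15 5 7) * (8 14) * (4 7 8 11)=(0 4 7)(5 8 14 11 15)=[4, 1, 2, 3, 7, 8, 6, 0, 14, 9, 10, 15, 12, 13, 11, 5]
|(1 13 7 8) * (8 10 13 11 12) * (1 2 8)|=|(1 11 12)(2 8)(7 10 13)|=6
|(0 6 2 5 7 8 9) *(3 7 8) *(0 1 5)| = |(0 6 2)(1 5 8 9)(3 7)| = 12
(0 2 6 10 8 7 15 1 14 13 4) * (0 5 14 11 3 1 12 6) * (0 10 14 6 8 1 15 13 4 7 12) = (0 2 10 1 11 3 15)(4 5 6 14)(7 13)(8 12) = [2, 11, 10, 15, 5, 6, 14, 13, 12, 9, 1, 3, 8, 7, 4, 0]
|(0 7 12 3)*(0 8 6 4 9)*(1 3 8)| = |(0 7 12 8 6 4 9)(1 3)| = 14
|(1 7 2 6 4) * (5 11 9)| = |(1 7 2 6 4)(5 11 9)| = 15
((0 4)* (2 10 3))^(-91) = (0 4)(2 3 10)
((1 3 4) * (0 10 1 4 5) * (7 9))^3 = (0 3 10 5 1)(7 9)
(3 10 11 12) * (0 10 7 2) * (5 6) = (0 10 11 12 3 7 2)(5 6) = [10, 1, 0, 7, 4, 6, 5, 2, 8, 9, 11, 12, 3]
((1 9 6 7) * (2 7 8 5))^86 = ((1 9 6 8 5 2 7))^86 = (1 6 5 7 9 8 2)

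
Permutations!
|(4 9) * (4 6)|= |(4 9 6)|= 3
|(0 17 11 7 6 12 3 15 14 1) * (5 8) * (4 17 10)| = |(0 10 4 17 11 7 6 12 3 15 14 1)(5 8)| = 12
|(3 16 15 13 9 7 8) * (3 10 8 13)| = 6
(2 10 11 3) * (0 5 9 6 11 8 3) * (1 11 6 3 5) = (0 1 11)(2 10 8 5 9 3) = [1, 11, 10, 2, 4, 9, 6, 7, 5, 3, 8, 0]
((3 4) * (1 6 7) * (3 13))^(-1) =(1 7 6)(3 13 4)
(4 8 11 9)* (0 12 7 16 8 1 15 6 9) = (0 12 7 16 8 11)(1 15 6 9 4) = [12, 15, 2, 3, 1, 5, 9, 16, 11, 4, 10, 0, 7, 13, 14, 6, 8]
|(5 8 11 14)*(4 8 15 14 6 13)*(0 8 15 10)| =10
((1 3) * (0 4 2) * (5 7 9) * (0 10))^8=(10)(5 9 7)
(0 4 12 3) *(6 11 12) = (0 4 6 11 12 3) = [4, 1, 2, 0, 6, 5, 11, 7, 8, 9, 10, 12, 3]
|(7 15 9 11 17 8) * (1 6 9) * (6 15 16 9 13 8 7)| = |(1 15)(6 13 8)(7 16 9 11 17)| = 30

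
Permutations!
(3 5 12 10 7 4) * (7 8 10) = (3 5 12 7 4)(8 10) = [0, 1, 2, 5, 3, 12, 6, 4, 10, 9, 8, 11, 7]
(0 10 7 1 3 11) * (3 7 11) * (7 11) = (0 10 7 1 11) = [10, 11, 2, 3, 4, 5, 6, 1, 8, 9, 7, 0]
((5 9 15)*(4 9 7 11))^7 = ((4 9 15 5 7 11))^7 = (4 9 15 5 7 11)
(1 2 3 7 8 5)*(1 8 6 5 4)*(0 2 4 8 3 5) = (8)(0 2 5 3 7 6)(1 4) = [2, 4, 5, 7, 1, 3, 0, 6, 8]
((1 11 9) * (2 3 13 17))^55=(1 11 9)(2 17 13 3)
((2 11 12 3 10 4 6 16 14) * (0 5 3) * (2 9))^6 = ((0 5 3 10 4 6 16 14 9 2 11 12))^6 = (0 16)(2 10)(3 9)(4 11)(5 14)(6 12)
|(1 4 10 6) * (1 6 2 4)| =3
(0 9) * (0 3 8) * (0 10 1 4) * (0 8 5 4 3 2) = [9, 3, 0, 5, 8, 4, 6, 7, 10, 2, 1] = (0 9 2)(1 3 5 4 8 10)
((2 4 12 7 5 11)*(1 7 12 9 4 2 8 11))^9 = (12)(4 9)(8 11)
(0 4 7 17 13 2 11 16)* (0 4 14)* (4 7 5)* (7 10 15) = (0 14)(2 11 16 10 15 7 17 13)(4 5) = [14, 1, 11, 3, 5, 4, 6, 17, 8, 9, 15, 16, 12, 2, 0, 7, 10, 13]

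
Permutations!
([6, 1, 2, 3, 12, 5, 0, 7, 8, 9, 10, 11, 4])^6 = (12)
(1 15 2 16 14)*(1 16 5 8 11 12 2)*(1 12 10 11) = (1 15 12 2 5 8)(10 11)(14 16) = [0, 15, 5, 3, 4, 8, 6, 7, 1, 9, 11, 10, 2, 13, 16, 12, 14]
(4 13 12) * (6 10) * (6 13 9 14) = (4 9 14 6 10 13 12) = [0, 1, 2, 3, 9, 5, 10, 7, 8, 14, 13, 11, 4, 12, 6]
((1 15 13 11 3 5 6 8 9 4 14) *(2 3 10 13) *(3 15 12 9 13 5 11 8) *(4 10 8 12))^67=(1 4 14)(2 15)(3 12 6 13 5 8 10 11 9)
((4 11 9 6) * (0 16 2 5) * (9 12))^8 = ((0 16 2 5)(4 11 12 9 6))^8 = (16)(4 9 11 6 12)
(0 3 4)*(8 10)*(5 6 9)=(0 3 4)(5 6 9)(8 10)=[3, 1, 2, 4, 0, 6, 9, 7, 10, 5, 8]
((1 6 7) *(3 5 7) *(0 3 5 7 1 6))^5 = ((0 3 7 6 5 1))^5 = (0 1 5 6 7 3)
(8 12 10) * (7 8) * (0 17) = (0 17)(7 8 12 10) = [17, 1, 2, 3, 4, 5, 6, 8, 12, 9, 7, 11, 10, 13, 14, 15, 16, 0]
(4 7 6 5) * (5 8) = (4 7 6 8 5) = [0, 1, 2, 3, 7, 4, 8, 6, 5]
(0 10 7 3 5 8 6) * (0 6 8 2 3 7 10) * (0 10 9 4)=[10, 1, 3, 5, 0, 2, 6, 7, 8, 4, 9]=(0 10 9 4)(2 3 5)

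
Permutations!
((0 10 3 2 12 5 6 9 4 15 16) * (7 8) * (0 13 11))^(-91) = (16)(7 8)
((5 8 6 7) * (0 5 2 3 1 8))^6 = (8)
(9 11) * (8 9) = (8 9 11) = [0, 1, 2, 3, 4, 5, 6, 7, 9, 11, 10, 8]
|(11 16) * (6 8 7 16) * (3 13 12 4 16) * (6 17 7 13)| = 10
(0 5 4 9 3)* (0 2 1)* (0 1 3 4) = (0 5)(2 3)(4 9) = [5, 1, 3, 2, 9, 0, 6, 7, 8, 4]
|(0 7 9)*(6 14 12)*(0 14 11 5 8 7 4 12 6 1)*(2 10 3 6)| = |(0 4 12 1)(2 10 3 6 11 5 8 7 9 14)| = 20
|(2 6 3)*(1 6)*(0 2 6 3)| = |(0 2 1 3 6)| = 5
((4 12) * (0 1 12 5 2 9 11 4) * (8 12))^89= ((0 1 8 12)(2 9 11 4 5))^89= (0 1 8 12)(2 5 4 11 9)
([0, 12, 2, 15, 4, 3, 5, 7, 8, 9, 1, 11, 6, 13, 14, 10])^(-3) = [0, 3, 2, 12, 4, 1, 10, 7, 8, 9, 5, 11, 15, 13, 14, 6]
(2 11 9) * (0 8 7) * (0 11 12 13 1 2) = (0 8 7 11 9)(1 2 12 13) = [8, 2, 12, 3, 4, 5, 6, 11, 7, 0, 10, 9, 13, 1]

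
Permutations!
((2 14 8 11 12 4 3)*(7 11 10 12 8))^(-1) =(2 3 4 12 10 8 11 7 14)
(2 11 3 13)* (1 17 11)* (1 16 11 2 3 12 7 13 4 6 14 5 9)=(1 17 2 16 11 12 7 13 3 4 6 14 5 9)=[0, 17, 16, 4, 6, 9, 14, 13, 8, 1, 10, 12, 7, 3, 5, 15, 11, 2]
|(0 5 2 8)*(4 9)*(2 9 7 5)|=12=|(0 2 8)(4 7 5 9)|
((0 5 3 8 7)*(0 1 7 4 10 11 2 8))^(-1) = ((0 5 3)(1 7)(2 8 4 10 11))^(-1) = (0 3 5)(1 7)(2 11 10 4 8)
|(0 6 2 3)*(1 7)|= |(0 6 2 3)(1 7)|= 4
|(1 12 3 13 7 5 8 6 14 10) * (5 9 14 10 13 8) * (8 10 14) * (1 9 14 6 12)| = |(3 10 9 8 12)(7 14 13)| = 15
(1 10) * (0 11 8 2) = [11, 10, 0, 3, 4, 5, 6, 7, 2, 9, 1, 8] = (0 11 8 2)(1 10)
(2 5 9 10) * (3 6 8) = (2 5 9 10)(3 6 8) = [0, 1, 5, 6, 4, 9, 8, 7, 3, 10, 2]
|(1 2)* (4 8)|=2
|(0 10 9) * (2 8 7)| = 3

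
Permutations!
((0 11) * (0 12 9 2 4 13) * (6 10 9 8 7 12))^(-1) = (0 13 4 2 9 10 6 11)(7 8 12)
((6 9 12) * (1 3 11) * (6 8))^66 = (6 12)(8 9)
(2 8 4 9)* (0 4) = (0 4 9 2 8) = [4, 1, 8, 3, 9, 5, 6, 7, 0, 2]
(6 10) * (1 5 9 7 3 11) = (1 5 9 7 3 11)(6 10) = [0, 5, 2, 11, 4, 9, 10, 3, 8, 7, 6, 1]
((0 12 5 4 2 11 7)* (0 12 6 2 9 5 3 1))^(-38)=((0 6 2 11 7 12 3 1)(4 9 5))^(-38)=(0 2 7 3)(1 6 11 12)(4 9 5)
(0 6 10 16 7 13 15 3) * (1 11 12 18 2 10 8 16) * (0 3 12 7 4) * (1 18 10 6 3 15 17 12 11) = (0 3 15 11 7 13 17 12 10 18 2 6 8 16 4) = [3, 1, 6, 15, 0, 5, 8, 13, 16, 9, 18, 7, 10, 17, 14, 11, 4, 12, 2]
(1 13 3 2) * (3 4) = (1 13 4 3 2) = [0, 13, 1, 2, 3, 5, 6, 7, 8, 9, 10, 11, 12, 4]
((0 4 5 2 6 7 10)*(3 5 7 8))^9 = (0 4 7 10)(2 5 3 8 6)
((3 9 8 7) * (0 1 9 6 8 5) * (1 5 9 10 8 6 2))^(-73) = ((0 5)(1 10 8 7 3 2))^(-73) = (0 5)(1 2 3 7 8 10)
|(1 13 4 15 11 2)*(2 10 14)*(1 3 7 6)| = 11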